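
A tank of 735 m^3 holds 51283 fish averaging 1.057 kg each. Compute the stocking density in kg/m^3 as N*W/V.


Total biomass = 51283 fish * 1.057 kg = 54206.131 kg
Density = total biomass / volume = 54206.131 / 735 = 73.7498 kg/m^3

73.7498 kg/m^3


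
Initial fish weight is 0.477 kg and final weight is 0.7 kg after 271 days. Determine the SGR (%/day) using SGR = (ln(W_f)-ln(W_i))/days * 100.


ln(W_f) = ln(0.7) = -0.35667494
ln(W_i) = ln(0.477) = -0.74023879
ln(W_f) - ln(W_i) = -0.35667494 - -0.74023879 = 0.38356385
SGR = 0.38356385 / 271 * 100 = 0.141536 %/day

0.141536 %/day


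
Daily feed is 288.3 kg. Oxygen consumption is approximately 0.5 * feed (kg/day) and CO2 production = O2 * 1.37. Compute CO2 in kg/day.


O2 = 288.3 * 0.5 = 144.15
CO2 = 144.15 * 1.37 = 197.4855

197.4855 kg/day


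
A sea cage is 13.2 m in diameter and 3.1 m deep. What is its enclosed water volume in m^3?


r = d/2 = 13.2/2 = 6.6 m
Base area = pi*r^2 = pi*6.6^2 = 136.84778 m^2
Volume = 136.84778 * 3.1 = 424.228 m^3

424.228 m^3


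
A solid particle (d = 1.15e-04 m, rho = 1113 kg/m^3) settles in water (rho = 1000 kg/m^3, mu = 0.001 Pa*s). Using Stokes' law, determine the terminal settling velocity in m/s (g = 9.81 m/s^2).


Density difference: rho_p - rho_f = 1113 - 1000 = 113 kg/m^3
d^2 = (1.15e-04)^2 = 1.3225e-08 m^2
Numerator = (rho_p - rho_f) * g * d^2 = 113 * 9.81 * 1.3225e-08 = 1.4660309e-05
Denominator = 18 * mu = 18 * 0.001 = 0.018
v_s = 1.4660309e-05 / 0.018 = 8.14462e-04 m/s
Check: Re = rho_f * v_s * d / mu = 1000 * 8.14462e-04 * 1.15e-04 / 0.001 = 0.0937 < 1, so Stokes' law applies.

8.14462e-04 m/s


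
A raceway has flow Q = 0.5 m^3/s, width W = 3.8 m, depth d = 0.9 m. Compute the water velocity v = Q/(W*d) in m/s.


Cross-sectional area = W * d = 3.8 * 0.9 = 3.42 m^2
Velocity = Q / A = 0.5 / 3.42 = 0.146199 m/s

0.146199 m/s


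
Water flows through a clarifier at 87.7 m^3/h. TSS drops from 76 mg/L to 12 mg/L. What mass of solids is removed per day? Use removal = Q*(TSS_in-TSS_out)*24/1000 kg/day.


Concentration drop: TSS_in - TSS_out = 76 - 12 = 64 mg/L
Hourly solids removed = Q * dTSS = 87.7 m^3/h * 64 mg/L = 5612.8 g/h  (m^3/h * mg/L = g/h)
Daily solids removed = 5612.8 * 24 = 134707.2 g/day
Convert g to kg: 134707.2 / 1000 = 134.7072 kg/day

134.7072 kg/day


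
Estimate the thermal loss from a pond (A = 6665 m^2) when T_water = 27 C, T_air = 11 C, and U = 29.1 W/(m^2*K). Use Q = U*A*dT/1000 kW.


Temperature difference dT = 27 - 11 = 16 K
Heat loss (W) = U * A * dT = 29.1 * 6665 * 16 = 3103224 W
Convert to kW: 3103224 / 1000 = 3103.224 kW

3103.224 kW


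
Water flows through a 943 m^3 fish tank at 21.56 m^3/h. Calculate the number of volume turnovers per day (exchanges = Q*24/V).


Daily flow volume = 21.56 m^3/h * 24 h = 517.44 m^3/day
Exchanges = daily flow / tank volume = 517.44 / 943 = 0.548717 exchanges/day

0.548717 exchanges/day


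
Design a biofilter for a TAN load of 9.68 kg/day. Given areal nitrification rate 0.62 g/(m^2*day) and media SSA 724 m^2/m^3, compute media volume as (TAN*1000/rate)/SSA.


A = 9.68*1000 / 0.62 = 15612.903 m^2
V = 15612.903 / 724 = 21.5648

21.5648 m^3


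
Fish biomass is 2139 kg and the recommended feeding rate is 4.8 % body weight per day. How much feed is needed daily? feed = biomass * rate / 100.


Feeding rate fraction = 4.8% / 100 = 0.048
Daily feed = 2139 kg * 0.048 = 102.672 kg/day

102.672 kg/day


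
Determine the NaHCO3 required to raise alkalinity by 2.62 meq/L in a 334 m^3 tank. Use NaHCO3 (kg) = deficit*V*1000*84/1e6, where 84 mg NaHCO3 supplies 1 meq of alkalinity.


Tank volume in L = 334 m^3 * 1000 = 334000 L
Total meq required = 2.62 meq/L * 334000 L = 875080 meq
NaHCO3 mass = 875080 meq * 84 mg/meq / 1e6 = 73.5067 kg

73.5067 kg


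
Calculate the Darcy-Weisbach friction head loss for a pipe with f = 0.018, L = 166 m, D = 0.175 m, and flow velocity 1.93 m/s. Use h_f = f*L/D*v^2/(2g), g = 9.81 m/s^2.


v^2 = 1.93^2 = 3.7249 m^2/s^2
L/D = 166/0.175 = 948.57143
h_f = f*(L/D)*v^2/(2g) = 0.018 * 948.57143 * 3.7249 / 19.62 = 3.24159 m

3.24159 m


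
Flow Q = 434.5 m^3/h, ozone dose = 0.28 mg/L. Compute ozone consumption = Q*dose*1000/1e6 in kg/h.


O3 demand (mg/h) = Q * dose * 1000 = 434.5 * 0.28 * 1000 = 121660 mg/h
Convert mg to kg: 121660 / 1e6 = 0.12166 kg/h

0.12166 kg/h


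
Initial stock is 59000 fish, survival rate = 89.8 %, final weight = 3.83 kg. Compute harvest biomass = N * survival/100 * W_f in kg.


Survivors = 59000 * 89.8/100 = 52982 fish
Harvest biomass = survivors * W_f = 52982 * 3.83 = 202921.06 kg

202921.06 kg


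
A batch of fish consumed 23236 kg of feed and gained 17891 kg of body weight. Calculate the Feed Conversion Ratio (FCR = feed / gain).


FCR = feed consumed / weight gained
FCR = 23236 kg / 17891 kg = 1.29875

1.29875


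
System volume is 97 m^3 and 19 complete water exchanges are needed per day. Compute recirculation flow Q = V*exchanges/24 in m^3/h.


Daily recirculation volume = 97 m^3 * 19 = 1843 m^3/day
Flow rate Q = daily volume / 24 h = 1843 / 24 = 76.7917 m^3/h

76.7917 m^3/h


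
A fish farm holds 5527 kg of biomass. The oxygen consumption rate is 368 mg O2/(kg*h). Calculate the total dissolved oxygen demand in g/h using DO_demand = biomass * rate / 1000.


Total O2 consumption (mg/h) = 5527 kg * 368 mg/(kg*h) = 2033936 mg/h
Convert to g/h: 2033936 / 1000 = 2033.936 g/h

2033.936 g/h


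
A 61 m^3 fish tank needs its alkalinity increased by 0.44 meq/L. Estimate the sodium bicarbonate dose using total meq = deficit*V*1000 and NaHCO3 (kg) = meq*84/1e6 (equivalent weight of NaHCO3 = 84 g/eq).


Tank volume in L = 61 m^3 * 1000 = 61000 L
Total meq required = 0.44 meq/L * 61000 L = 26840 meq
NaHCO3 mass = 26840 meq * 84 mg/meq / 1e6 = 2.25456 kg

2.25456 kg


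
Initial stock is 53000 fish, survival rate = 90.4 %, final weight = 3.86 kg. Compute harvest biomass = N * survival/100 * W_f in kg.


Survivors = 53000 * 90.4/100 = 47912 fish
Harvest biomass = survivors * W_f = 47912 * 3.86 = 184940.32 kg

184940.32 kg


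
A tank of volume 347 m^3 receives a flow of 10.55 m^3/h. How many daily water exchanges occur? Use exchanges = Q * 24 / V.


Daily flow volume = 10.55 m^3/h * 24 h = 253.2 m^3/day
Exchanges = daily flow / tank volume = 253.2 / 347 = 0.729683 exchanges/day

0.729683 exchanges/day


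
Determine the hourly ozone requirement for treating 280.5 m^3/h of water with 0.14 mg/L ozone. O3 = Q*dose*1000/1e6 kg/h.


O3 demand (mg/h) = Q * dose * 1000 = 280.5 * 0.14 * 1000 = 39270 mg/h
Convert mg to kg: 39270 / 1e6 = 0.03927 kg/h

0.03927 kg/h


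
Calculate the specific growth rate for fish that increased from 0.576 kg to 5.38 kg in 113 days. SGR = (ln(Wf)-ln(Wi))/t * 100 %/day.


ln(W_f) = ln(5.38) = 1.6826884
ln(W_i) = ln(0.576) = -0.55164762
ln(W_f) - ln(W_i) = 1.6826884 - -0.55164762 = 2.234336
SGR = 2.234336 / 113 * 100 = 1.97729 %/day

1.97729 %/day


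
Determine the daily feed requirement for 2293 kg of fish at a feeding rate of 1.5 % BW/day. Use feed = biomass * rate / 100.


Feeding rate fraction = 1.5% / 100 = 0.015
Daily feed = 2293 kg * 0.015 = 34.395 kg/day

34.395 kg/day


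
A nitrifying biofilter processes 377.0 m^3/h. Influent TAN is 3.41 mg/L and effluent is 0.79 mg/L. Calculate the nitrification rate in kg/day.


Concentration drop: TAN_in - TAN_out = 3.41 - 0.79 = 2.62 mg/L
Hourly TAN removed = Q * dTAN = 377.0 m^3/h * 2.62 mg/L = 987.74 g/h  (m^3/h * mg/L = g/h)
Daily TAN removed = 987.74 * 24 = 23705.76 g/day
Convert to kg/day: 23705.76 / 1000 = 23.70576 kg/day

23.70576 kg/day


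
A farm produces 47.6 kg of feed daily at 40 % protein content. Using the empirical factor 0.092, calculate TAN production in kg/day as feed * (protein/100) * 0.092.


Protein in feed = 47.6 * 40/100 = 19.04 kg/day
TAN = protein * 0.092 = 19.04 * 0.092 = 1.75168 kg/day

1.75168 kg/day


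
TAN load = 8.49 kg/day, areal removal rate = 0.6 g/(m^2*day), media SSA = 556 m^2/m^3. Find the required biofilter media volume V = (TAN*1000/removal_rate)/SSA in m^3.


A = 8.49*1000 / 0.6 = 14150 m^2
V = 14150 / 556 = 25.4496

25.4496 m^3


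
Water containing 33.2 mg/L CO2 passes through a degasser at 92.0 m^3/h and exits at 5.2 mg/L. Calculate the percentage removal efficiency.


CO2_out / CO2_in = 5.2 / 33.2 = 0.15662651
Fraction remaining = 0.15662651
efficiency = (1 - 0.15662651) * 100 = 84.3373 %

84.3373 %


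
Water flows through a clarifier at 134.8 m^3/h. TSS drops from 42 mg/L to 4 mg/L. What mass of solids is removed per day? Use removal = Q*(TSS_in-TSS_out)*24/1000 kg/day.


Concentration drop: TSS_in - TSS_out = 42 - 4 = 38 mg/L
Hourly solids removed = Q * dTSS = 134.8 m^3/h * 38 mg/L = 5122.4 g/h  (m^3/h * mg/L = g/h)
Daily solids removed = 5122.4 * 24 = 122937.6 g/day
Convert g to kg: 122937.6 / 1000 = 122.9376 kg/day

122.9376 kg/day


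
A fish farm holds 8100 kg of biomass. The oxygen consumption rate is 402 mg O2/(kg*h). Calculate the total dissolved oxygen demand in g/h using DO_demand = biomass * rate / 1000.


Total O2 consumption (mg/h) = 8100 kg * 402 mg/(kg*h) = 3256200 mg/h
Convert to g/h: 3256200 / 1000 = 3256.2 g/h

3256.2 g/h


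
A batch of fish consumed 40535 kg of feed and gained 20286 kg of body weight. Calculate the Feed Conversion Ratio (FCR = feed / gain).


FCR = feed consumed / weight gained
FCR = 40535 kg / 20286 kg = 1.99818

1.99818


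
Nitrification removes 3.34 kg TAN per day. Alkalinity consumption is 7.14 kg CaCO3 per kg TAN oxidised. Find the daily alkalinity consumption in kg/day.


Alkalinity factor: 7.14 kg CaCO3 consumed per kg TAN nitrified
alk = 3.34 kg TAN * 7.14 = 23.8476 kg CaCO3/day

23.8476 kg CaCO3/day


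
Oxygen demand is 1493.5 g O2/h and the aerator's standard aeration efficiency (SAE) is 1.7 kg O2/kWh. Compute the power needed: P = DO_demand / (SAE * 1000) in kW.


SAE in g O2/kWh = 1.7 * 1000 = 1700 g/kWh
P = DO_demand / SAE_g = 1493.5 / 1700 = 0.878529 kW

0.878529 kW


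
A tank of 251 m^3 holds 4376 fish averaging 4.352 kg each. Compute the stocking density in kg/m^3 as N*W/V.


Total biomass = 4376 fish * 4.352 kg = 19044.352 kg
Density = total biomass / volume = 19044.352 / 251 = 75.8739 kg/m^3

75.8739 kg/m^3


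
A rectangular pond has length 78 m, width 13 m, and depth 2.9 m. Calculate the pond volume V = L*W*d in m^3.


Base area = L * W = 78 * 13 = 1014 m^2
Volume = area * depth = 1014 * 2.9 = 2940.6 m^3

2940.6 m^3


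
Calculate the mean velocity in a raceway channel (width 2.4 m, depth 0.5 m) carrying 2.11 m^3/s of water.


Cross-sectional area = W * d = 2.4 * 0.5 = 1.2 m^2
Velocity = Q / A = 2.11 / 1.2 = 1.75833 m/s

1.75833 m/s


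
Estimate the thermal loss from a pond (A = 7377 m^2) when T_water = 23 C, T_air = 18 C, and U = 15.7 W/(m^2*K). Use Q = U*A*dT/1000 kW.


Temperature difference dT = 23 - 18 = 5 K
Heat loss (W) = U * A * dT = 15.7 * 7377 * 5 = 579094.5 W
Convert to kW: 579094.5 / 1000 = 579.0945 kW

579.0945 kW


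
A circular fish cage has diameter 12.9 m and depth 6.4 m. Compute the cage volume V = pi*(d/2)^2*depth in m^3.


r = d/2 = 12.9/2 = 6.45 m
Base area = pi*r^2 = pi*6.45^2 = 130.69811 m^2
Volume = 130.69811 * 6.4 = 836.468 m^3

836.468 m^3


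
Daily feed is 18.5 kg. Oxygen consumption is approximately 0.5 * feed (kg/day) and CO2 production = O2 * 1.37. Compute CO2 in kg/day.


O2 = 18.5 * 0.5 = 9.25
CO2 = 9.25 * 1.37 = 12.6725

12.6725 kg/day


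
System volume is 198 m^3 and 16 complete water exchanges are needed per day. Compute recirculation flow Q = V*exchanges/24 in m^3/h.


Daily recirculation volume = 198 m^3 * 16 = 3168 m^3/day
Flow rate Q = daily volume / 24 h = 3168 / 24 = 132 m^3/h

132 m^3/h


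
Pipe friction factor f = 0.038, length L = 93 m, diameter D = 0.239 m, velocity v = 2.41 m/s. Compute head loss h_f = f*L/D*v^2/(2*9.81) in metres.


v^2 = 2.41^2 = 5.8081 m^2/s^2
L/D = 93/0.239 = 389.12134
h_f = f*(L/D)*v^2/(2g) = 0.038 * 389.12134 * 5.8081 / 19.62 = 4.37727 m

4.37727 m


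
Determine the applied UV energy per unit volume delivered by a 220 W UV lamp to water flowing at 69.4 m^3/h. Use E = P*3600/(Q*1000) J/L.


Energy delivered per hour = 220 W * 3600 s = 792000 J/h
Volume treated per hour = 69.4 m^3/h * 1000 = 69400 L/h
dose = 792000 / 69400 = 11.4121 J/L

11.4121 J/L


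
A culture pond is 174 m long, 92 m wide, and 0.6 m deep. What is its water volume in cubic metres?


Base area = L * W = 174 * 92 = 16008 m^2
Volume = area * depth = 16008 * 0.6 = 9604.8 m^3

9604.8 m^3


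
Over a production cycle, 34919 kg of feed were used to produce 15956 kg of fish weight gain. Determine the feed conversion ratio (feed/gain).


FCR = feed consumed / weight gained
FCR = 34919 kg / 15956 kg = 2.18846

2.18846


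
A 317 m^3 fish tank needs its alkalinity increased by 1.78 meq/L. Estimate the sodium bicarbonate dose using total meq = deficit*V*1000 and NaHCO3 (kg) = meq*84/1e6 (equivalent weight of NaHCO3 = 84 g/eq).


Tank volume in L = 317 m^3 * 1000 = 317000 L
Total meq required = 1.78 meq/L * 317000 L = 564260 meq
NaHCO3 mass = 564260 meq * 84 mg/meq / 1e6 = 47.3978 kg

47.3978 kg


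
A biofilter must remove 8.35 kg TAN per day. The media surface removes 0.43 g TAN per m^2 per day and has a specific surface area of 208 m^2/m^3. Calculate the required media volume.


A = 8.35*1000 / 0.43 = 19418.605 m^2
V = 19418.605 / 208 = 93.3587

93.3587 m^3


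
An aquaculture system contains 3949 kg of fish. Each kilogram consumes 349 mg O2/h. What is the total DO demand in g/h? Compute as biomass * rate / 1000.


Total O2 consumption (mg/h) = 3949 kg * 349 mg/(kg*h) = 1378201 mg/h
Convert to g/h: 1378201 / 1000 = 1378.201 g/h

1378.201 g/h


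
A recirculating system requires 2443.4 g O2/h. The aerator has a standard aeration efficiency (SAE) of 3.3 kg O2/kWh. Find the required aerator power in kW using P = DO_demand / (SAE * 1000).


SAE in g O2/kWh = 3.3 * 1000 = 3300 g/kWh
P = DO_demand / SAE_g = 2443.4 / 3300 = 0.740424 kW

0.740424 kW


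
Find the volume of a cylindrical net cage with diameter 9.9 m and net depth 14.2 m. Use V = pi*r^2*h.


r = d/2 = 9.9/2 = 4.95 m
Base area = pi*r^2 = pi*4.95^2 = 76.976874 m^2
Volume = 76.976874 * 14.2 = 1093.07 m^3

1093.07 m^3


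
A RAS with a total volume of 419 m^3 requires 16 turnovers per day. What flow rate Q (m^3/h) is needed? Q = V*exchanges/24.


Daily recirculation volume = 419 m^3 * 16 = 6704 m^3/day
Flow rate Q = daily volume / 24 h = 6704 / 24 = 279.333 m^3/h

279.333 m^3/h


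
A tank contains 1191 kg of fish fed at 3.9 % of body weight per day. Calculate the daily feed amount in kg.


Feeding rate fraction = 3.9% / 100 = 0.039
Daily feed = 1191 kg * 0.039 = 46.449 kg/day

46.449 kg/day


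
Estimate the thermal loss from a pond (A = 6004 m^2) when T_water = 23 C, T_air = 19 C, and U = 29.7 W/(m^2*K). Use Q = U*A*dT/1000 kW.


Temperature difference dT = 23 - 19 = 4 K
Heat loss (W) = U * A * dT = 29.7 * 6004 * 4 = 713275.2 W
Convert to kW: 713275.2 / 1000 = 713.2752 kW

713.2752 kW


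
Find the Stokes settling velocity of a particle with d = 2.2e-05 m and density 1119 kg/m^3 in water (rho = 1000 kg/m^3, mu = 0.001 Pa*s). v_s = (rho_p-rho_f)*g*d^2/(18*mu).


Density difference: rho_p - rho_f = 1119 - 1000 = 119 kg/m^3
d^2 = (2.2e-05)^2 = 4.84e-10 m^2
Numerator = (rho_p - rho_f) * g * d^2 = 119 * 9.81 * 4.84e-10 = 5.6501676e-07
Denominator = 18 * mu = 18 * 0.001 = 0.018
v_s = 5.6501676e-07 / 0.018 = 3.13898e-05 m/s
Check: Re = rho_f * v_s * d / mu = 1000 * 3.13898e-05 * 2.2e-05 / 0.001 = 6.91e-04 < 1, so Stokes' law applies.

3.13898e-05 m/s


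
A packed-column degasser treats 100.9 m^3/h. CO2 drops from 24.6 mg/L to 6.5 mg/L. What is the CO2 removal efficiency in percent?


CO2_out / CO2_in = 6.5 / 24.6 = 0.26422764
Fraction remaining = 0.26422764
efficiency = (1 - 0.26422764) * 100 = 73.5772 %

73.5772 %


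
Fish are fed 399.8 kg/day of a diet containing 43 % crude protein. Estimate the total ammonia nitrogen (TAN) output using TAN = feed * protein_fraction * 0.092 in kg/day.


Protein in feed = 399.8 * 43/100 = 171.914 kg/day
TAN = protein * 0.092 = 171.914 * 0.092 = 15.816088 kg/day

15.816088 kg/day


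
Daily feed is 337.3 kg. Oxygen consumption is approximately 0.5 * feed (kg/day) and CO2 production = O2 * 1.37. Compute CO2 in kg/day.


O2 = 337.3 * 0.5 = 168.65
CO2 = 168.65 * 1.37 = 231.0505

231.0505 kg/day


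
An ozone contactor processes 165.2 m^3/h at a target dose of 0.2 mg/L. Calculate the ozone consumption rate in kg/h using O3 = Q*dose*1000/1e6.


O3 demand (mg/h) = Q * dose * 1000 = 165.2 * 0.2 * 1000 = 33040 mg/h
Convert mg to kg: 33040 / 1e6 = 0.03304 kg/h

0.03304 kg/h


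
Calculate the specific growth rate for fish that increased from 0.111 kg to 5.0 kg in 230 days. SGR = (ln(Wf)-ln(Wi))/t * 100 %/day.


ln(W_f) = ln(5.0) = 1.6094379
ln(W_i) = ln(0.111) = -2.1982251
ln(W_f) - ln(W_i) = 1.6094379 - -2.1982251 = 3.807663
SGR = 3.807663 / 230 * 100 = 1.65551 %/day

1.65551 %/day


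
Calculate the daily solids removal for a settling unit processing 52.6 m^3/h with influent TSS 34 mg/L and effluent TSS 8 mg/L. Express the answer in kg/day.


Concentration drop: TSS_in - TSS_out = 34 - 8 = 26 mg/L
Hourly solids removed = Q * dTSS = 52.6 m^3/h * 26 mg/L = 1367.6 g/h  (m^3/h * mg/L = g/h)
Daily solids removed = 1367.6 * 24 = 32822.4 g/day
Convert g to kg: 32822.4 / 1000 = 32.8224 kg/day

32.8224 kg/day


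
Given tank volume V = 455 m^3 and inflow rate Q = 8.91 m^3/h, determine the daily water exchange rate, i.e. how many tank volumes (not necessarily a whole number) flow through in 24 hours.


Daily flow volume = 8.91 m^3/h * 24 h = 213.84 m^3/day
Exchanges = daily flow / tank volume = 213.84 / 455 = 0.469978 exchanges/day

0.469978 exchanges/day


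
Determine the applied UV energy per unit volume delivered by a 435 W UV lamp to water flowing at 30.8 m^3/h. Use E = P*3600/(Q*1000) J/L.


Energy delivered per hour = 435 W * 3600 s = 1566000 J/h
Volume treated per hour = 30.8 m^3/h * 1000 = 30800 L/h
dose = 1566000 / 30800 = 50.8442 J/L

50.8442 J/L


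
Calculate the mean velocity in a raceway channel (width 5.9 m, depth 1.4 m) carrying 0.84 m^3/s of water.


Cross-sectional area = W * d = 5.9 * 1.4 = 8.26 m^2
Velocity = Q / A = 0.84 / 8.26 = 0.101695 m/s

0.101695 m/s


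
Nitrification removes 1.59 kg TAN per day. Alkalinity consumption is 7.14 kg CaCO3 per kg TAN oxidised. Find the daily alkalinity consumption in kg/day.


Alkalinity factor: 7.14 kg CaCO3 consumed per kg TAN nitrified
alk = 1.59 kg TAN * 7.14 = 11.3526 kg CaCO3/day

11.3526 kg CaCO3/day


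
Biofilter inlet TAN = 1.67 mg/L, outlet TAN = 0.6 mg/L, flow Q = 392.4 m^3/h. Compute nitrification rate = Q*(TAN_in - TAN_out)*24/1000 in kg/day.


Concentration drop: TAN_in - TAN_out = 1.67 - 0.6 = 1.07 mg/L
Hourly TAN removed = Q * dTAN = 392.4 m^3/h * 1.07 mg/L = 419.868 g/h  (m^3/h * mg/L = g/h)
Daily TAN removed = 419.868 * 24 = 10076.832 g/day
Convert to kg/day: 10076.832 / 1000 = 10.076832 kg/day

10.076832 kg/day


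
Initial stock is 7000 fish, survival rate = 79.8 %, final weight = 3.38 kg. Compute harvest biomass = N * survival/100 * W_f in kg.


Survivors = 7000 * 79.8/100 = 5586 fish
Harvest biomass = survivors * W_f = 5586 * 3.38 = 18880.68 kg

18880.68 kg


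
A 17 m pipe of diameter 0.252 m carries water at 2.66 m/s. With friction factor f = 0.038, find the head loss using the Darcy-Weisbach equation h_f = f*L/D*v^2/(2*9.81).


v^2 = 2.66^2 = 7.0756 m^2/s^2
L/D = 17/0.252 = 67.460317
h_f = f*(L/D)*v^2/(2g) = 0.038 * 67.460317 * 7.0756 / 19.62 = 0.924477 m

0.924477 m


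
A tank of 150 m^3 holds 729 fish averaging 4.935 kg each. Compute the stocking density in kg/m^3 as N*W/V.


Total biomass = 729 fish * 4.935 kg = 3597.615 kg
Density = total biomass / volume = 3597.615 / 150 = 23.9841 kg/m^3

23.9841 kg/m^3


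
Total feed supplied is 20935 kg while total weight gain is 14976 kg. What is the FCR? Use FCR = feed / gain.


FCR = feed consumed / weight gained
FCR = 20935 kg / 14976 kg = 1.3979

1.3979


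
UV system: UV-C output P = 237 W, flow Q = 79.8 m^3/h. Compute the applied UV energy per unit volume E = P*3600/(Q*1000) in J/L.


Energy delivered per hour = 237 W * 3600 s = 853200 J/h
Volume treated per hour = 79.8 m^3/h * 1000 = 79800 L/h
dose = 853200 / 79800 = 10.6917 J/L

10.6917 J/L


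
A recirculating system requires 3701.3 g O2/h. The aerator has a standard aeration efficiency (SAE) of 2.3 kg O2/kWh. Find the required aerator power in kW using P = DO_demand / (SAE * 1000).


SAE in g O2/kWh = 2.3 * 1000 = 2300 g/kWh
P = DO_demand / SAE_g = 3701.3 / 2300 = 1.60926 kW

1.60926 kW


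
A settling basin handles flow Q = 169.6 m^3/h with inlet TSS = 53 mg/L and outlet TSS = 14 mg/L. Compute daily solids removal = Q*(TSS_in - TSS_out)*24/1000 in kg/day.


Concentration drop: TSS_in - TSS_out = 53 - 14 = 39 mg/L
Hourly solids removed = Q * dTSS = 169.6 m^3/h * 39 mg/L = 6614.4 g/h  (m^3/h * mg/L = g/h)
Daily solids removed = 6614.4 * 24 = 158745.6 g/day
Convert g to kg: 158745.6 / 1000 = 158.7456 kg/day

158.7456 kg/day


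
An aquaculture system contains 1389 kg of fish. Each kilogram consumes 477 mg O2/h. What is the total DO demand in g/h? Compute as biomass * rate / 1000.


Total O2 consumption (mg/h) = 1389 kg * 477 mg/(kg*h) = 662553 mg/h
Convert to g/h: 662553 / 1000 = 662.553 g/h

662.553 g/h


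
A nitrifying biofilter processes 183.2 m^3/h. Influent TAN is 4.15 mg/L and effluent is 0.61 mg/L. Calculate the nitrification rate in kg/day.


Concentration drop: TAN_in - TAN_out = 4.15 - 0.61 = 3.54 mg/L
Hourly TAN removed = Q * dTAN = 183.2 m^3/h * 3.54 mg/L = 648.528 g/h  (m^3/h * mg/L = g/h)
Daily TAN removed = 648.528 * 24 = 15564.672 g/day
Convert to kg/day: 15564.672 / 1000 = 15.564672 kg/day

15.564672 kg/day


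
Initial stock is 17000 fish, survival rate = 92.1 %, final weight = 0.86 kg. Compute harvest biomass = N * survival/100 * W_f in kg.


Survivors = 17000 * 92.1/100 = 15657 fish
Harvest biomass = survivors * W_f = 15657 * 0.86 = 13465.02 kg

13465.02 kg


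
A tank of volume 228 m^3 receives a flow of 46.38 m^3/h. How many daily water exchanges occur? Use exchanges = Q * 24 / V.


Daily flow volume = 46.38 m^3/h * 24 h = 1113.12 m^3/day
Exchanges = daily flow / tank volume = 1113.12 / 228 = 4.88211 exchanges/day

4.88211 exchanges/day


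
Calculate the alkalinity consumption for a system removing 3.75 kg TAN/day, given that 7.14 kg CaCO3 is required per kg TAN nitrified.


Alkalinity factor: 7.14 kg CaCO3 consumed per kg TAN nitrified
alk = 3.75 kg TAN * 7.14 = 26.775 kg CaCO3/day

26.775 kg CaCO3/day


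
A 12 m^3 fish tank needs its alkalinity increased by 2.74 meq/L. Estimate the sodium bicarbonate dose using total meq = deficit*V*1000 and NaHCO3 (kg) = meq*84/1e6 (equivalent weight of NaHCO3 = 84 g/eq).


Tank volume in L = 12 m^3 * 1000 = 12000 L
Total meq required = 2.74 meq/L * 12000 L = 32880 meq
NaHCO3 mass = 32880 meq * 84 mg/meq / 1e6 = 2.76192 kg

2.76192 kg


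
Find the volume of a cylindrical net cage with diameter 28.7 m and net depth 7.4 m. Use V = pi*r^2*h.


r = d/2 = 28.7/2 = 14.35 m
Base area = pi*r^2 = pi*14.35^2 = 646.92461 m^2
Volume = 646.92461 * 7.4 = 4787.24 m^3

4787.24 m^3


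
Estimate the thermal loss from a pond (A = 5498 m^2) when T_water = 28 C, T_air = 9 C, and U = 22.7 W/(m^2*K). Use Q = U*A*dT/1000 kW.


Temperature difference dT = 28 - 9 = 19 K
Heat loss (W) = U * A * dT = 22.7 * 5498 * 19 = 2371287.4 W
Convert to kW: 2371287.4 / 1000 = 2371.2874 kW

2371.2874 kW


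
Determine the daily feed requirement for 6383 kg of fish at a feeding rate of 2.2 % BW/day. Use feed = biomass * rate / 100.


Feeding rate fraction = 2.2% / 100 = 0.022
Daily feed = 6383 kg * 0.022 = 140.426 kg/day

140.426 kg/day


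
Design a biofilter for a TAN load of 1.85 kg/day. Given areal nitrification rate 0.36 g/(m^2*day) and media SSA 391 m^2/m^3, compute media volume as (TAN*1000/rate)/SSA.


A = 1.85*1000 / 0.36 = 5138.8889 m^2
V = 5138.8889 / 391 = 13.1429

13.1429 m^3


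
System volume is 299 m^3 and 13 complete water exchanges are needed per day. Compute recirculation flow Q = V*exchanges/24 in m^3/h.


Daily recirculation volume = 299 m^3 * 13 = 3887 m^3/day
Flow rate Q = daily volume / 24 h = 3887 / 24 = 161.958 m^3/h

161.958 m^3/h


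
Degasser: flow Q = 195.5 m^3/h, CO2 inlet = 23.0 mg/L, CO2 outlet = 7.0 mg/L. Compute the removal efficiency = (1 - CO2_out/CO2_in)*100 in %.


CO2_out / CO2_in = 7.0 / 23.0 = 0.30434783
Fraction remaining = 0.30434783
efficiency = (1 - 0.30434783) * 100 = 69.5652 %

69.5652 %


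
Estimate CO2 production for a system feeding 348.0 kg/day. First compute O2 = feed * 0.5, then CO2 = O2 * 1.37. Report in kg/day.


O2 = 348.0 * 0.5 = 174
CO2 = 174 * 1.37 = 238.38

238.38 kg/day


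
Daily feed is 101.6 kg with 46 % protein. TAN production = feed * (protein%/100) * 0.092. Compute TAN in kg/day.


Protein in feed = 101.6 * 46/100 = 46.736 kg/day
TAN = protein * 0.092 = 46.736 * 0.092 = 4.299712 kg/day

4.299712 kg/day


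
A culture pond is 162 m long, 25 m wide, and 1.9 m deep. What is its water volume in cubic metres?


Base area = L * W = 162 * 25 = 4050 m^2
Volume = area * depth = 4050 * 1.9 = 7695 m^3

7695 m^3


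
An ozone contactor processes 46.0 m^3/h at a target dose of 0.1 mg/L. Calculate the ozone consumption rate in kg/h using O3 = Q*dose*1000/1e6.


O3 demand (mg/h) = Q * dose * 1000 = 46.0 * 0.1 * 1000 = 4600 mg/h
Convert mg to kg: 4600 / 1e6 = 0.0046 kg/h

0.0046 kg/h


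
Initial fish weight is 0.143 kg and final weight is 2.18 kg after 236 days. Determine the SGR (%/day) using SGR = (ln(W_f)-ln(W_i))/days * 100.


ln(W_f) = ln(2.18) = 0.77932488
ln(W_i) = ln(0.143) = -1.9449106
ln(W_f) - ln(W_i) = 0.77932488 - -1.9449106 = 2.7242355
SGR = 2.7242355 / 236 * 100 = 1.15434 %/day

1.15434 %/day


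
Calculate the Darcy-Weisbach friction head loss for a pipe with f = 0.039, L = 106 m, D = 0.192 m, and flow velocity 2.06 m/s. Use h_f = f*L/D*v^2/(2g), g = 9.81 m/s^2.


v^2 = 2.06^2 = 4.2436 m^2/s^2
L/D = 106/0.192 = 552.08333
h_f = f*(L/D)*v^2/(2g) = 0.039 * 552.08333 * 4.2436 / 19.62 = 4.65698 m

4.65698 m


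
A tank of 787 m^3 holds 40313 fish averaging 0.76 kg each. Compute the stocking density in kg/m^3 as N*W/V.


Total biomass = 40313 fish * 0.76 kg = 30637.88 kg
Density = total biomass / volume = 30637.88 / 787 = 38.93 kg/m^3

38.93 kg/m^3


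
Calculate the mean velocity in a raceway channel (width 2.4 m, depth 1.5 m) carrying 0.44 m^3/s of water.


Cross-sectional area = W * d = 2.4 * 1.5 = 3.6 m^2
Velocity = Q / A = 0.44 / 3.6 = 0.122222 m/s

0.122222 m/s


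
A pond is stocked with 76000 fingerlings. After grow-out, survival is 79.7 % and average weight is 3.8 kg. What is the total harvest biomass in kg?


Survivors = 76000 * 79.7/100 = 60572 fish
Harvest biomass = survivors * W_f = 60572 * 3.8 = 230173.6 kg

230173.6 kg


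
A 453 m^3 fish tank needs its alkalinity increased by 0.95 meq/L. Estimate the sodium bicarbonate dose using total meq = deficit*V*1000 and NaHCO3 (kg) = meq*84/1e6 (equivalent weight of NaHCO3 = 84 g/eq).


Tank volume in L = 453 m^3 * 1000 = 453000 L
Total meq required = 0.95 meq/L * 453000 L = 430350 meq
NaHCO3 mass = 430350 meq * 84 mg/meq / 1e6 = 36.1494 kg

36.1494 kg


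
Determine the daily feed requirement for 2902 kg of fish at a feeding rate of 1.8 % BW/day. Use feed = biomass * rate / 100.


Feeding rate fraction = 1.8% / 100 = 0.018
Daily feed = 2902 kg * 0.018 = 52.236 kg/day

52.236 kg/day


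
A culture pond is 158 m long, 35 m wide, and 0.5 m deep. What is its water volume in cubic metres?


Base area = L * W = 158 * 35 = 5530 m^2
Volume = area * depth = 5530 * 0.5 = 2765 m^3

2765 m^3


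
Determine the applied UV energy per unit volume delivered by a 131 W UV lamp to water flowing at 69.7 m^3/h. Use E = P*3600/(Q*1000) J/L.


Energy delivered per hour = 131 W * 3600 s = 471600 J/h
Volume treated per hour = 69.7 m^3/h * 1000 = 69700 L/h
dose = 471600 / 69700 = 6.76614 J/L

6.76614 J/L


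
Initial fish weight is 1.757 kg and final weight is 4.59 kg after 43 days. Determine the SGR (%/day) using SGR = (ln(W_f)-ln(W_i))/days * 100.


ln(W_f) = ln(4.59) = 1.52388
ln(W_i) = ln(1.757) = 0.56360781
ln(W_f) - ln(W_i) = 1.52388 - 0.56360781 = 0.96027219
SGR = 0.96027219 / 43 * 100 = 2.23319 %/day

2.23319 %/day


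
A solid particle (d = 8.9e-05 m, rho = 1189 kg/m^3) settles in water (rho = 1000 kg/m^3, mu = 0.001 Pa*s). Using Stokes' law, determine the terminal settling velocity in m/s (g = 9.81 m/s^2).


Density difference: rho_p - rho_f = 1189 - 1000 = 189 kg/m^3
d^2 = (8.9e-05)^2 = 7.921e-09 m^2
Numerator = (rho_p - rho_f) * g * d^2 = 189 * 9.81 * 7.921e-09 = 1.4686247e-05
Denominator = 18 * mu = 18 * 0.001 = 0.018
v_s = 1.4686247e-05 / 0.018 = 8.15903e-04 m/s
Check: Re = rho_f * v_s * d / mu = 1000 * 8.15903e-04 * 8.9e-05 / 0.001 = 0.0726 < 1, so Stokes' law applies.

8.15903e-04 m/s


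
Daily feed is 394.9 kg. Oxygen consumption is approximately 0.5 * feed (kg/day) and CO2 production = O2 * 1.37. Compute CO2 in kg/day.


O2 = 394.9 * 0.5 = 197.45
CO2 = 197.45 * 1.37 = 270.5065

270.5065 kg/day


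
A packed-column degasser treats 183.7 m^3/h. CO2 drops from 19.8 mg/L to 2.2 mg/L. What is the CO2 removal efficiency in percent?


CO2_out / CO2_in = 2.2 / 19.8 = 0.11111111
Fraction remaining = 0.11111111
efficiency = (1 - 0.11111111) * 100 = 88.8889 %

88.8889 %


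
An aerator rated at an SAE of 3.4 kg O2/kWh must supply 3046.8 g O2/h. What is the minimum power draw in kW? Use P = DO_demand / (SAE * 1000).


SAE in g O2/kWh = 3.4 * 1000 = 3400 g/kWh
P = DO_demand / SAE_g = 3046.8 / 3400 = 0.896118 kW

0.896118 kW


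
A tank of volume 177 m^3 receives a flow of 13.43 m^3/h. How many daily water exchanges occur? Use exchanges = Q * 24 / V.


Daily flow volume = 13.43 m^3/h * 24 h = 322.32 m^3/day
Exchanges = daily flow / tank volume = 322.32 / 177 = 1.82102 exchanges/day

1.82102 exchanges/day


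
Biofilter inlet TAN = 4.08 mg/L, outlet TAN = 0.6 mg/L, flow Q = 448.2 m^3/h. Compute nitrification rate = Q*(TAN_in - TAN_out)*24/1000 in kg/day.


Concentration drop: TAN_in - TAN_out = 4.08 - 0.6 = 3.48 mg/L
Hourly TAN removed = Q * dTAN = 448.2 m^3/h * 3.48 mg/L = 1559.736 g/h  (m^3/h * mg/L = g/h)
Daily TAN removed = 1559.736 * 24 = 37433.664 g/day
Convert to kg/day: 37433.664 / 1000 = 37.433664 kg/day

37.433664 kg/day


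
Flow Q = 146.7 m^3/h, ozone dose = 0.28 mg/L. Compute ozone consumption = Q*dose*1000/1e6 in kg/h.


O3 demand (mg/h) = Q * dose * 1000 = 146.7 * 0.28 * 1000 = 41076 mg/h
Convert mg to kg: 41076 / 1e6 = 0.041076 kg/h

0.041076 kg/h


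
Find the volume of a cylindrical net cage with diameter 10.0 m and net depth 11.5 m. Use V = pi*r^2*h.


r = d/2 = 10.0/2 = 5 m
Base area = pi*r^2 = pi*5^2 = 78.539816 m^2
Volume = 78.539816 * 11.5 = 903.208 m^3

903.208 m^3


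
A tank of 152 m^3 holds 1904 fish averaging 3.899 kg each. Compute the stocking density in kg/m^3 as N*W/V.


Total biomass = 1904 fish * 3.899 kg = 7423.696 kg
Density = total biomass / volume = 7423.696 / 152 = 48.8401 kg/m^3

48.8401 kg/m^3


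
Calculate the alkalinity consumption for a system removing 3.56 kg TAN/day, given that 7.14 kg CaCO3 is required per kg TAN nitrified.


Alkalinity factor: 7.14 kg CaCO3 consumed per kg TAN nitrified
alk = 3.56 kg TAN * 7.14 = 25.4184 kg CaCO3/day

25.4184 kg CaCO3/day


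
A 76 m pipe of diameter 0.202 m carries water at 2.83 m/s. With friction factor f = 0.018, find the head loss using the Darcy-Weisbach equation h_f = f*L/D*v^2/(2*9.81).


v^2 = 2.83^2 = 8.0089 m^2/s^2
L/D = 76/0.202 = 376.23762
h_f = f*(L/D)*v^2/(2g) = 0.018 * 376.23762 * 8.0089 / 19.62 = 2.76445 m

2.76445 m


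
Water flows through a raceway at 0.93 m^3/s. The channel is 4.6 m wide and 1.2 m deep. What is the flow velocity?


Cross-sectional area = W * d = 4.6 * 1.2 = 5.52 m^2
Velocity = Q / A = 0.93 / 5.52 = 0.168478 m/s

0.168478 m/s


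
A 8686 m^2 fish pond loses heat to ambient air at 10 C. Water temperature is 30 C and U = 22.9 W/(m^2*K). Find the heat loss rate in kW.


Temperature difference dT = 30 - 10 = 20 K
Heat loss (W) = U * A * dT = 22.9 * 8686 * 20 = 3978188 W
Convert to kW: 3978188 / 1000 = 3978.188 kW

3978.188 kW


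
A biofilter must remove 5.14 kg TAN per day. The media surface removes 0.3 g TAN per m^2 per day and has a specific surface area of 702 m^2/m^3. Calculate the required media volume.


A = 5.14*1000 / 0.3 = 17133.333 m^2
V = 17133.333 / 702 = 24.4065

24.4065 m^3


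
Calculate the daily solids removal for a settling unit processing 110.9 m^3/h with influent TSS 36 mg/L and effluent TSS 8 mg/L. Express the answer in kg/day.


Concentration drop: TSS_in - TSS_out = 36 - 8 = 28 mg/L
Hourly solids removed = Q * dTSS = 110.9 m^3/h * 28 mg/L = 3105.2 g/h  (m^3/h * mg/L = g/h)
Daily solids removed = 3105.2 * 24 = 74524.8 g/day
Convert g to kg: 74524.8 / 1000 = 74.5248 kg/day

74.5248 kg/day


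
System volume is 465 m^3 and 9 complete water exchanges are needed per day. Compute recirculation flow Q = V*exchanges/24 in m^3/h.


Daily recirculation volume = 465 m^3 * 9 = 4185 m^3/day
Flow rate Q = daily volume / 24 h = 4185 / 24 = 174.375 m^3/h

174.375 m^3/h


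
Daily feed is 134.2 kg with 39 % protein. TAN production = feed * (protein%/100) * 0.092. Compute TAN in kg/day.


Protein in feed = 134.2 * 39/100 = 52.338 kg/day
TAN = protein * 0.092 = 52.338 * 0.092 = 4.815096 kg/day

4.815096 kg/day


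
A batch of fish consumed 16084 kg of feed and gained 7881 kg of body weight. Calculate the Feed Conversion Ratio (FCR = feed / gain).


FCR = feed consumed / weight gained
FCR = 16084 kg / 7881 kg = 2.04086

2.04086


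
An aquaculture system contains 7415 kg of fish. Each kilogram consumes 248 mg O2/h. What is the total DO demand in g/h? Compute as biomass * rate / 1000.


Total O2 consumption (mg/h) = 7415 kg * 248 mg/(kg*h) = 1838920 mg/h
Convert to g/h: 1838920 / 1000 = 1838.92 g/h

1838.92 g/h


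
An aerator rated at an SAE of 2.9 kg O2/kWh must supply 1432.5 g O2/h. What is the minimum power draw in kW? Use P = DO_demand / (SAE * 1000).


SAE in g O2/kWh = 2.9 * 1000 = 2900 g/kWh
P = DO_demand / SAE_g = 1432.5 / 2900 = 0.493966 kW

0.493966 kW


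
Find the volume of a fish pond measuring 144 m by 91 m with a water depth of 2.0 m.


Base area = L * W = 144 * 91 = 13104 m^2
Volume = area * depth = 13104 * 2.0 = 26208 m^3

26208 m^3


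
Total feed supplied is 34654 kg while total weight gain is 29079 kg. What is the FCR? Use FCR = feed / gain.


FCR = feed consumed / weight gained
FCR = 34654 kg / 29079 kg = 1.19172

1.19172


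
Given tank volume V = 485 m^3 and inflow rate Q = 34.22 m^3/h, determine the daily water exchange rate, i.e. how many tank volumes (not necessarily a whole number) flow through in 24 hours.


Daily flow volume = 34.22 m^3/h * 24 h = 821.28 m^3/day
Exchanges = daily flow / tank volume = 821.28 / 485 = 1.69336 exchanges/day

1.69336 exchanges/day


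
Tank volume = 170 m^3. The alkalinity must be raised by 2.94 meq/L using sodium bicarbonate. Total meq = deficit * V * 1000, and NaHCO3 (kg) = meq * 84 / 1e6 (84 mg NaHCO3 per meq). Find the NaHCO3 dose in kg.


Tank volume in L = 170 m^3 * 1000 = 170000 L
Total meq required = 2.94 meq/L * 170000 L = 499800 meq
NaHCO3 mass = 499800 meq * 84 mg/meq / 1e6 = 41.9832 kg

41.9832 kg


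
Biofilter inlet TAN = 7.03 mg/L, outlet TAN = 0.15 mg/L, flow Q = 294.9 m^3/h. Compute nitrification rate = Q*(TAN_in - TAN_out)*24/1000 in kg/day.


Concentration drop: TAN_in - TAN_out = 7.03 - 0.15 = 6.88 mg/L
Hourly TAN removed = Q * dTAN = 294.9 m^3/h * 6.88 mg/L = 2028.912 g/h  (m^3/h * mg/L = g/h)
Daily TAN removed = 2028.912 * 24 = 48693.888 g/day
Convert to kg/day: 48693.888 / 1000 = 48.693888 kg/day

48.693888 kg/day


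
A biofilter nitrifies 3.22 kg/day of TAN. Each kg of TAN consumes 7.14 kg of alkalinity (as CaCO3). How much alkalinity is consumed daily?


Alkalinity factor: 7.14 kg CaCO3 consumed per kg TAN nitrified
alk = 3.22 kg TAN * 7.14 = 22.9908 kg CaCO3/day

22.9908 kg CaCO3/day


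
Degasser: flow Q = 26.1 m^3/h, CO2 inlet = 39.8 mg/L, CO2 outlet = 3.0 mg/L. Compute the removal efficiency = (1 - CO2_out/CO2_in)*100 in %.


CO2_out / CO2_in = 3.0 / 39.8 = 0.075376884
Fraction remaining = 0.075376884
efficiency = (1 - 0.075376884) * 100 = 92.4623 %

92.4623 %


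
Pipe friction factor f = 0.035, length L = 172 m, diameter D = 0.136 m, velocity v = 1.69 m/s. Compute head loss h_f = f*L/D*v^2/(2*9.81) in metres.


v^2 = 1.69^2 = 2.8561 m^2/s^2
L/D = 172/0.136 = 1264.7059
h_f = f*(L/D)*v^2/(2g) = 0.035 * 1264.7059 * 2.8561 / 19.62 = 6.44365 m

6.44365 m


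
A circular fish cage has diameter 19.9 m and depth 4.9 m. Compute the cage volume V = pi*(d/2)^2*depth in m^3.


r = d/2 = 19.9/2 = 9.95 m
Base area = pi*r^2 = pi*9.95^2 = 311.02553 m^2
Volume = 311.02553 * 4.9 = 1524.03 m^3

1524.03 m^3


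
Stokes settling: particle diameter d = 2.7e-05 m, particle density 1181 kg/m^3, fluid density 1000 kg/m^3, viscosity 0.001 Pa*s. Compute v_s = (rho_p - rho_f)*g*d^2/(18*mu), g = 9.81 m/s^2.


Density difference: rho_p - rho_f = 1181 - 1000 = 181 kg/m^3
d^2 = (2.7e-05)^2 = 7.29e-10 m^2
Numerator = (rho_p - rho_f) * g * d^2 = 181 * 9.81 * 7.29e-10 = 1.2944197e-06
Denominator = 18 * mu = 18 * 0.001 = 0.018
v_s = 1.2944197e-06 / 0.018 = 7.19122e-05 m/s
Check: Re = rho_f * v_s * d / mu = 1000 * 7.19122e-05 * 2.7e-05 / 0.001 = 0.00194 < 1, so Stokes' law applies.

7.19122e-05 m/s


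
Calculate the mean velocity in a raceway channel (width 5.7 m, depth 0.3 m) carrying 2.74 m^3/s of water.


Cross-sectional area = W * d = 5.7 * 0.3 = 1.71 m^2
Velocity = Q / A = 2.74 / 1.71 = 1.60234 m/s

1.60234 m/s


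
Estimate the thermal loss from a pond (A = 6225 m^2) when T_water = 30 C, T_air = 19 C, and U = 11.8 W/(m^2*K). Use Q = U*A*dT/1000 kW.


Temperature difference dT = 30 - 19 = 11 K
Heat loss (W) = U * A * dT = 11.8 * 6225 * 11 = 808005 W
Convert to kW: 808005 / 1000 = 808.005 kW

808.005 kW


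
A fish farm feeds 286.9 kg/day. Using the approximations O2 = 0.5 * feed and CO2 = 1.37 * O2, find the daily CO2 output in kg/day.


O2 = 286.9 * 0.5 = 143.45
CO2 = 143.45 * 1.37 = 196.5265

196.5265 kg/day


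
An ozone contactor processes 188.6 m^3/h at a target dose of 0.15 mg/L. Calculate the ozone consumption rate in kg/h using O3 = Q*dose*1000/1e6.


O3 demand (mg/h) = Q * dose * 1000 = 188.6 * 0.15 * 1000 = 28290 mg/h
Convert mg to kg: 28290 / 1e6 = 0.02829 kg/h

0.02829 kg/h


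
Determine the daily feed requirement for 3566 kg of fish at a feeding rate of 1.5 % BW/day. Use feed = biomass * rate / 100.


Feeding rate fraction = 1.5% / 100 = 0.015
Daily feed = 3566 kg * 0.015 = 53.49 kg/day

53.49 kg/day


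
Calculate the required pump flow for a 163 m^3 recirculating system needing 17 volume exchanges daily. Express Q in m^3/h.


Daily recirculation volume = 163 m^3 * 17 = 2771 m^3/day
Flow rate Q = daily volume / 24 h = 2771 / 24 = 115.458 m^3/h

115.458 m^3/h


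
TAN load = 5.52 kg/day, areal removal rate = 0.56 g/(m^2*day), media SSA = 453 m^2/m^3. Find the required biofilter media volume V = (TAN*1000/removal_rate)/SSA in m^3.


A = 5.52*1000 / 0.56 = 9857.1429 m^2
V = 9857.1429 / 453 = 21.7597

21.7597 m^3


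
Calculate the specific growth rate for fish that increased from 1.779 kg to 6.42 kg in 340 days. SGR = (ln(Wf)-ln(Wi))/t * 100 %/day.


ln(W_f) = ln(6.42) = 1.8594181
ln(W_i) = ln(1.779) = 0.57605141
ln(W_f) - ln(W_i) = 1.8594181 - 0.57605141 = 1.2833667
SGR = 1.2833667 / 340 * 100 = 0.377461 %/day

0.377461 %/day
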